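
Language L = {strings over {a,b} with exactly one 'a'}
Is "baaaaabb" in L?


count('a') = 5

No, "baaaaabb" is not in L


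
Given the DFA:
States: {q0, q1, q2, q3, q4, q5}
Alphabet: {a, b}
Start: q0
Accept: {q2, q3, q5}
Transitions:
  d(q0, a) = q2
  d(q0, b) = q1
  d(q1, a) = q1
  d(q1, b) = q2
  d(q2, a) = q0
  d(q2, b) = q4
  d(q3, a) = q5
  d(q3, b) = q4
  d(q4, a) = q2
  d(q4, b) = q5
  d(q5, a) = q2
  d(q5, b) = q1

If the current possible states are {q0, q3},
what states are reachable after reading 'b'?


Apply transition on 'b' from each current state:
  d(q0, b) = q1
  d(q3, b) = q4

{q1, q4}


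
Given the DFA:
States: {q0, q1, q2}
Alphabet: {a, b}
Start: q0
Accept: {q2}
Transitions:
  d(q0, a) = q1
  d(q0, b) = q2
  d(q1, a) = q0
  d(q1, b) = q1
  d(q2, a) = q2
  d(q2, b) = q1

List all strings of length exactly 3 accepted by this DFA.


All strings of length 3: 8 total
Accepted: 2

"aab", "baa"


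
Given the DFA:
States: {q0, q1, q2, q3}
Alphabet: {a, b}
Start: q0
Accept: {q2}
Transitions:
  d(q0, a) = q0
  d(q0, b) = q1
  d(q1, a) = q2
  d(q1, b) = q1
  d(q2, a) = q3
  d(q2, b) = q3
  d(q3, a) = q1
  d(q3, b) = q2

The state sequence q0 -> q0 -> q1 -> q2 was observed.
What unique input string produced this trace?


Trace back each transition to find the symbol:
  q0 --[a]--> q0
  q0 --[b]--> q1
  q1 --[a]--> q2

"aba"


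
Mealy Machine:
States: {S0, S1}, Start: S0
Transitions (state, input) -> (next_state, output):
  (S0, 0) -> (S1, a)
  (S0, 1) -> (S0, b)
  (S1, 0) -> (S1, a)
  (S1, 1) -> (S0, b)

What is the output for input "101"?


Step-by-step:
  (S0, 1) -> (S0, b)
  (S0, 0) -> (S1, a)
  (S1, 1) -> (S0, b)

"bab"


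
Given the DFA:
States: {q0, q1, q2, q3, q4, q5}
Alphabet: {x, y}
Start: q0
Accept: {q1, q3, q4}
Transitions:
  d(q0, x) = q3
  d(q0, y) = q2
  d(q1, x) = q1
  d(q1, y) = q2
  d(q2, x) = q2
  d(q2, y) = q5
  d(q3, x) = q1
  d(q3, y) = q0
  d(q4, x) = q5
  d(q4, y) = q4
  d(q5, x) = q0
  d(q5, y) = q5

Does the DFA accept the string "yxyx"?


Trace: q0 -> q2 -> q2 -> q5 -> q0
Final state: q0
Accept states: {q1, q3, q4}

No, rejected (final state q0 is not an accept state)


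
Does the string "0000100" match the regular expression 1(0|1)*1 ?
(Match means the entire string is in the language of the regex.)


|string| = 7; first = '0'; last = '0'

No, "0000100" does not match 1(0|1)*1


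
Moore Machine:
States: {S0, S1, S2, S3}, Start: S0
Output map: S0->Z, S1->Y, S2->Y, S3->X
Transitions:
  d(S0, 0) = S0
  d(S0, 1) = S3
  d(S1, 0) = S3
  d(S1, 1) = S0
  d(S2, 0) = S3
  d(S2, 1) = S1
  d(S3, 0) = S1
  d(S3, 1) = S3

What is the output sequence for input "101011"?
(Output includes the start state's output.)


Start: S0 (output Z)
  --1--> S3 (output X)
  --0--> S1 (output Y)
  --1--> S0 (output Z)
  --0--> S0 (output Z)
  --1--> S3 (output X)
  --1--> S3 (output X)

"ZXYZZXX"


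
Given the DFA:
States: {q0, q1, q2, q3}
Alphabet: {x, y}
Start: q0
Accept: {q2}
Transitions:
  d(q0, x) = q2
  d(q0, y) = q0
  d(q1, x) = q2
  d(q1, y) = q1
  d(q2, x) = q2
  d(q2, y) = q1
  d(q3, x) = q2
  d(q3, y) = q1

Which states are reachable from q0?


BFS from q0:
  layer 0: {q0}
  layer 1: {q2}
  layer 2: {q1}

{q0, q1, q2}


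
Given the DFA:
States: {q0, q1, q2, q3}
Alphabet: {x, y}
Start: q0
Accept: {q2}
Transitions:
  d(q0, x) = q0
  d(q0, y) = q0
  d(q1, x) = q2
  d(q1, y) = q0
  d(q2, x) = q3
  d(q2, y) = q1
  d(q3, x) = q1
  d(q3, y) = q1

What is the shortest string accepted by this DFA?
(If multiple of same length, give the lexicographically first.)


BFS by string length (lex-first path to each state shown):
  len 0: q0<-""
  len 1: q0<-"x"
  len 2: q0<-"xx"
  len 3: q0<-"xxx"
  len 4: q0<-"xxxx"
  len 5: q0<-"xxxxx"
  len 6: q0<-"xxxxxx"
  len 7: q0<-"xxxxxxx"
  len 8: q0<-"xxxxxxxx"

No string accepted (empty language)


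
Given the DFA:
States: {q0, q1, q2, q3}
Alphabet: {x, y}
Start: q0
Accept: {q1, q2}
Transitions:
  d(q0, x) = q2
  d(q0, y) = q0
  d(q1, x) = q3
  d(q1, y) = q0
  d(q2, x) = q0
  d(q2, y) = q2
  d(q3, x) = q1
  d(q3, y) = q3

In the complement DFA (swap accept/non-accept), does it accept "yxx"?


Trace: q0 -> q0 -> q2 -> q0
Final: q0
Original accept: {q1, q2}
Complement: q0 is not in original accept

Yes, complement accepts (original rejects)


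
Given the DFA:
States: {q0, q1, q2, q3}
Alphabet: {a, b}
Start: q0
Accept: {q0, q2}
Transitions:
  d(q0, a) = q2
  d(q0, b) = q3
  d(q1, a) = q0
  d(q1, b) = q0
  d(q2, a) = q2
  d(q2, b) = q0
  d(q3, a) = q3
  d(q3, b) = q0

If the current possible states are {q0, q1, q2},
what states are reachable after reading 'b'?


Apply transition on 'b' from each current state:
  d(q0, b) = q3
  d(q1, b) = q0
  d(q2, b) = q0

{q0, q3}


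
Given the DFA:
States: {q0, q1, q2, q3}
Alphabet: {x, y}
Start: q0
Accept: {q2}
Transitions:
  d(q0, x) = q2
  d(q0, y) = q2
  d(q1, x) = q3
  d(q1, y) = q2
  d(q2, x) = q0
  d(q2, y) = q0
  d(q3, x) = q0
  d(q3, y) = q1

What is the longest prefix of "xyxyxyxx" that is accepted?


Run the DFA, marking each prefix where the state is accepting:
  "" -> q0 [reject]
  "x" -> q2 [accept]
  "xy" -> q0 [reject]
  "xyx" -> q2 [accept]
  "xyxy" -> q0 [reject]
  "xyxyx" -> q2 [accept]
  "xyxyxy" -> q0 [reject]
  "xyxyxyx" -> q2 [accept]
  "xyxyxyxx" -> q0 [reject]

"xyxyxyx"


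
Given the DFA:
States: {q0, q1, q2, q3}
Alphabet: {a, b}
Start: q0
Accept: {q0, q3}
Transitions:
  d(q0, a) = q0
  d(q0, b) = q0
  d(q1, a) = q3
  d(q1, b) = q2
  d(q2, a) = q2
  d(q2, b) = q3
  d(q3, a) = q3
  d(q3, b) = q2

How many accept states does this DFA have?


Accept states listed: {q0, q3}
Counting: q0(1) q3(2)

2


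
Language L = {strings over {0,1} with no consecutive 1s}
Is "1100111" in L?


'11' occurs at index 0

No, "1100111" is not in L


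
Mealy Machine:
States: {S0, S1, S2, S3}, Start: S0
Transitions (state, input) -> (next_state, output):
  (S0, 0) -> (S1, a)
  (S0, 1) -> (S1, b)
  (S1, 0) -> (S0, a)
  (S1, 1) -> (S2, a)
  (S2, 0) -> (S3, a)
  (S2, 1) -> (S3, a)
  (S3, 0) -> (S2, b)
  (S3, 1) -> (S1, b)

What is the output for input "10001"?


Step-by-step:
  (S0, 1) -> (S1, b)
  (S1, 0) -> (S0, a)
  (S0, 0) -> (S1, a)
  (S1, 0) -> (S0, a)
  (S0, 1) -> (S1, b)

"baaab"


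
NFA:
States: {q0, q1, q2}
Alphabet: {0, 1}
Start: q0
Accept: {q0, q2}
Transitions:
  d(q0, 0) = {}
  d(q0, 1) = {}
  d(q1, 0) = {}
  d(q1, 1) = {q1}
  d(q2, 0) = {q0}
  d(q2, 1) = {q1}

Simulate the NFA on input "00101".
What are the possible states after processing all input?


Start: {q0}
  --0--> {}
  --0--> {}
  --1--> {}
  --0--> {}
  --1--> {}

{} (empty set, no valid transitions)


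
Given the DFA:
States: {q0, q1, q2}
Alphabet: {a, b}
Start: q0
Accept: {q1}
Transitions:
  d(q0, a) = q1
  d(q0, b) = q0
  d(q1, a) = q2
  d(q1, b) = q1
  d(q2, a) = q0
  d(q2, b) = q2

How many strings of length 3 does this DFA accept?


Enumerating all length-3 strings:
  "aaa" -> q0 [reject]
  "aab" -> q2 [reject]
  "aba" -> q2 [reject]
  "abb" -> q1 [accept]
  "baa" -> q2 [reject]
  "bab" -> q1 [accept]
  "bba" -> q1 [accept]
  "bbb" -> q0 [reject]

3 out of 8


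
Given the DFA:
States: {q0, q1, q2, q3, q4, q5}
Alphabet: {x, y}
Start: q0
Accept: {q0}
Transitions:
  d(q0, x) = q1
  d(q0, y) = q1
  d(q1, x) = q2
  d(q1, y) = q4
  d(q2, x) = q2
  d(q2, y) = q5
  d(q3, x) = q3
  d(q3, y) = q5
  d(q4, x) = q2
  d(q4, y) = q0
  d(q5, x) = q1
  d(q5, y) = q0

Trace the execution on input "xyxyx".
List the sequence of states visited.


Input: xyxyx
d(q0, x) = q1
d(q1, y) = q4
d(q4, x) = q2
d(q2, y) = q5
d(q5, x) = q1


q0 -> q1 -> q4 -> q2 -> q5 -> q1


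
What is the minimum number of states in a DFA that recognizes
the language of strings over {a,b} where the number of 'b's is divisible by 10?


States track (count of 'b') mod 10.
Need 10 states: one per remainder 0..9; accept = remainder 0.

10


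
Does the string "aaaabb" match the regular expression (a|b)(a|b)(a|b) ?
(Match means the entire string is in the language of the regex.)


|string| = 6; first = 'a'; last = 'b'

No, "aaaabb" does not match (a|b)(a|b)(a|b)


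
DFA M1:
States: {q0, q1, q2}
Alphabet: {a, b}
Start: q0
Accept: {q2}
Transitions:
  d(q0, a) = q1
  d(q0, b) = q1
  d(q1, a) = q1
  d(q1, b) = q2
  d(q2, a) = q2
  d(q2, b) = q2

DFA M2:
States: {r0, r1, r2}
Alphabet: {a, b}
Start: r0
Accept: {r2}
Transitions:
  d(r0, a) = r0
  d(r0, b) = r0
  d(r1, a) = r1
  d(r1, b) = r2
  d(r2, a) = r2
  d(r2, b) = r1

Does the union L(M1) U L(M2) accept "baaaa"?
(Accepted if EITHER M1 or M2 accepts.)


M1: final=q1 accepted=False
M2: final=r0 accepted=False

No, union rejects (neither accepts)


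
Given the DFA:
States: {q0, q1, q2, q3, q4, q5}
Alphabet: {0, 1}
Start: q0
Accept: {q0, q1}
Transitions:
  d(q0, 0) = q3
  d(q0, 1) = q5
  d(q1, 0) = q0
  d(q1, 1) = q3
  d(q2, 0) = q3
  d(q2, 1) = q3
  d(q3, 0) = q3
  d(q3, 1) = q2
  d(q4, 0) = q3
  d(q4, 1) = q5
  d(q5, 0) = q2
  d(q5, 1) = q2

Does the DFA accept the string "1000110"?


Trace: q0 -> q5 -> q2 -> q3 -> q3 -> q2 -> q3 -> q3
Final state: q3
Accept states: {q0, q1}

No, rejected (final state q3 is not an accept state)


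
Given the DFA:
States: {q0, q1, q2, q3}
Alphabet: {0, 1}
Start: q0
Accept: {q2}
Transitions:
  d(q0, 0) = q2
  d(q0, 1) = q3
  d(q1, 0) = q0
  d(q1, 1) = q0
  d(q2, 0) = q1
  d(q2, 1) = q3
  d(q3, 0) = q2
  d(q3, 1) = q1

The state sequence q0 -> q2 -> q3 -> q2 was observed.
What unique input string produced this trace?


Trace back each transition to find the symbol:
  q0 --[0]--> q2
  q2 --[1]--> q3
  q3 --[0]--> q2

"010"


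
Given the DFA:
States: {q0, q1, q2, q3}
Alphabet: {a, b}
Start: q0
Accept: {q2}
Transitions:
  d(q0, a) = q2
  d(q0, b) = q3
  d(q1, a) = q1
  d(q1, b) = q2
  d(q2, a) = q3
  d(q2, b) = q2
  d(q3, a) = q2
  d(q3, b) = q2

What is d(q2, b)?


Looking up transition d(q2, b)

q2


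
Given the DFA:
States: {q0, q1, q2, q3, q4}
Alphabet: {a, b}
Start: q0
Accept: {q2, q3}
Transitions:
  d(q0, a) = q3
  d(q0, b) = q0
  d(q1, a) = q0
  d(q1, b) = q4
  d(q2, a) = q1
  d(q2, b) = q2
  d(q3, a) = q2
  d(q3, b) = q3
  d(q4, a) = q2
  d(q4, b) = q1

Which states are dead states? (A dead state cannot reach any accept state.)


Forward reachability from each state:
  q0 -> reaches accept state q2 (live)
  q1 -> reaches accept state q2 (live)
  q2 -> reaches accept state q2 (live)
  q3 -> reaches accept state q2 (live)
  q4 -> reaches accept state q2 (live)

None (all states can reach an accept state)


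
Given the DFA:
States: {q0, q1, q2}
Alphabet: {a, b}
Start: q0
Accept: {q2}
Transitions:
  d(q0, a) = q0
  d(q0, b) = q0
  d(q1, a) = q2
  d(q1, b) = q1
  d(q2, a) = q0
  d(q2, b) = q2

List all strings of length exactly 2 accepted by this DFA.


All strings of length 2: 4 total
Accepted: 0

None


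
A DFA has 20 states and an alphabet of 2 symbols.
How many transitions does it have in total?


Each state has exactly one transition per symbol.
20 * 2 = 40

40


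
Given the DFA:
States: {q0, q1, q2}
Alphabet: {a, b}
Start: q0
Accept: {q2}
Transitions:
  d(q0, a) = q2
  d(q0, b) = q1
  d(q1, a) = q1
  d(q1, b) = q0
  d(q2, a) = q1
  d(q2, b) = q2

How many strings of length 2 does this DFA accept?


Enumerating all length-2 strings:
  "aa" -> q1 [reject]
  "ab" -> q2 [accept]
  "ba" -> q1 [reject]
  "bb" -> q0 [reject]

1 out of 4


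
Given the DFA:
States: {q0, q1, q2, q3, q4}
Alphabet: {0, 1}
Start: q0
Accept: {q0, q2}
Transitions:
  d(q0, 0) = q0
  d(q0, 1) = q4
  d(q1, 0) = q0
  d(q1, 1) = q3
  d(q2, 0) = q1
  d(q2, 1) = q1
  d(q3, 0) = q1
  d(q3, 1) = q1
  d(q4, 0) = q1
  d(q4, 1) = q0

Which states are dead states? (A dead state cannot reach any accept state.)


Forward reachability from each state:
  q0 -> reaches accept state q0 (live)
  q1 -> reaches accept state q0 (live)
  q2 -> reaches accept state q0 (live)
  q3 -> reaches accept state q0 (live)
  q4 -> reaches accept state q0 (live)

None (all states can reach an accept state)


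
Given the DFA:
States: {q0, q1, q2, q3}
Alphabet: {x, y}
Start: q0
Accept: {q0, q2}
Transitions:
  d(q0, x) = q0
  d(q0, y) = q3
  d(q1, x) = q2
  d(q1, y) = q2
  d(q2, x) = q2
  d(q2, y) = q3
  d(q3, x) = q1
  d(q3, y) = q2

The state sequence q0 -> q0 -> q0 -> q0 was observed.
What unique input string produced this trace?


Trace back each transition to find the symbol:
  q0 --[x]--> q0
  q0 --[x]--> q0
  q0 --[x]--> q0

"xxx"


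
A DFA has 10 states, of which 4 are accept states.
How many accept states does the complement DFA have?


Complement swaps accept and non-accept states.
10 - 4 = 6

6


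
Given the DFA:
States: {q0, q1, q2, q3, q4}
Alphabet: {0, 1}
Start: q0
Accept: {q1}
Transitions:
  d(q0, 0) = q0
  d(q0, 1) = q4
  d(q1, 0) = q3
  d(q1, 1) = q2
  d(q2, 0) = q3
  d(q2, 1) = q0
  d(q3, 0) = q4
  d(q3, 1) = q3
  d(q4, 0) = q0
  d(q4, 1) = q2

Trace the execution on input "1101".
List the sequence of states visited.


Input: 1101
d(q0, 1) = q4
d(q4, 1) = q2
d(q2, 0) = q3
d(q3, 1) = q3


q0 -> q4 -> q2 -> q3 -> q3


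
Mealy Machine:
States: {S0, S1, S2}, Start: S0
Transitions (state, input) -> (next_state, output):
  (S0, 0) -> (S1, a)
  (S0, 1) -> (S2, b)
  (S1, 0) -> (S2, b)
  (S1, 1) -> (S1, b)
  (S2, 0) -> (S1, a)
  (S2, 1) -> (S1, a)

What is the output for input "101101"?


Step-by-step:
  (S0, 1) -> (S2, b)
  (S2, 0) -> (S1, a)
  (S1, 1) -> (S1, b)
  (S1, 1) -> (S1, b)
  (S1, 0) -> (S2, b)
  (S2, 1) -> (S1, a)

"babbba"


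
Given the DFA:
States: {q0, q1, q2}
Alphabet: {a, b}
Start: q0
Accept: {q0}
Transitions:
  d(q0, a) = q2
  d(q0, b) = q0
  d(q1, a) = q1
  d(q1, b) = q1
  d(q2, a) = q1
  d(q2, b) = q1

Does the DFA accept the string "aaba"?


Trace: q0 -> q2 -> q1 -> q1 -> q1
Final state: q1
Accept states: {q0}

No, rejected (final state q1 is not an accept state)


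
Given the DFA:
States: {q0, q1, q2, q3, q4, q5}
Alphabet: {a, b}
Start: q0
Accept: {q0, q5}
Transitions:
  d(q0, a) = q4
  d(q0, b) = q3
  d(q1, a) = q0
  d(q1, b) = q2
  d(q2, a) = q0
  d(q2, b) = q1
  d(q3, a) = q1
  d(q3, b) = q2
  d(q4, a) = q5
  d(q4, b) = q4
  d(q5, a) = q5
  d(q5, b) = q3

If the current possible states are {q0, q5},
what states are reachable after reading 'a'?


Apply transition on 'a' from each current state:
  d(q0, a) = q4
  d(q5, a) = q5

{q4, q5}


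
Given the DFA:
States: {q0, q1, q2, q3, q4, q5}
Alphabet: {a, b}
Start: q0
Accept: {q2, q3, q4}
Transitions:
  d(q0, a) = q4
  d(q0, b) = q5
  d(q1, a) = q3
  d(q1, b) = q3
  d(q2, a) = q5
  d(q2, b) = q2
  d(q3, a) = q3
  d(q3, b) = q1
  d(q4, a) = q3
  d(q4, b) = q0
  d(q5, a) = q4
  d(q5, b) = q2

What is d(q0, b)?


Looking up transition d(q0, b)

q5


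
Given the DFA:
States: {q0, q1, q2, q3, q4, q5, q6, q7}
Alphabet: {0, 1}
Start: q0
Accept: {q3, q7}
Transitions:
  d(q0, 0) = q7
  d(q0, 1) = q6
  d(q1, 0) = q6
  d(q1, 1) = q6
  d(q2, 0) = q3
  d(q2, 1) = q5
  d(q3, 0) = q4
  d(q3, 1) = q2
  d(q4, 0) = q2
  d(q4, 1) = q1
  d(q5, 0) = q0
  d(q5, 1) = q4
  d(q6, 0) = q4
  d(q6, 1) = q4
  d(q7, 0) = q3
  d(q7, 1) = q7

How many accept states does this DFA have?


Accept states listed: {q3, q7}
Counting: q3(1) q7(2)

2


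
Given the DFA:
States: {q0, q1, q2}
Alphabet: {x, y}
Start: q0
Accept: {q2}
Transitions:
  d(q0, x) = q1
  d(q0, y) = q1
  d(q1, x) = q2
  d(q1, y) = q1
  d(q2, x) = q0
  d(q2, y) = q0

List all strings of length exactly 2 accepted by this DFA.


All strings of length 2: 4 total
Accepted: 2

"xx", "yx"


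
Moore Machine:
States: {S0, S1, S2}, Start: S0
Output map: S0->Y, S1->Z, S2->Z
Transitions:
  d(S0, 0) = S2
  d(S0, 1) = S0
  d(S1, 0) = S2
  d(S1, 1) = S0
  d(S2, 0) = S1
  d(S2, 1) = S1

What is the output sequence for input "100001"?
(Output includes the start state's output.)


Start: S0 (output Y)
  --1--> S0 (output Y)
  --0--> S2 (output Z)
  --0--> S1 (output Z)
  --0--> S2 (output Z)
  --0--> S1 (output Z)
  --1--> S0 (output Y)

"YYZZZZY"


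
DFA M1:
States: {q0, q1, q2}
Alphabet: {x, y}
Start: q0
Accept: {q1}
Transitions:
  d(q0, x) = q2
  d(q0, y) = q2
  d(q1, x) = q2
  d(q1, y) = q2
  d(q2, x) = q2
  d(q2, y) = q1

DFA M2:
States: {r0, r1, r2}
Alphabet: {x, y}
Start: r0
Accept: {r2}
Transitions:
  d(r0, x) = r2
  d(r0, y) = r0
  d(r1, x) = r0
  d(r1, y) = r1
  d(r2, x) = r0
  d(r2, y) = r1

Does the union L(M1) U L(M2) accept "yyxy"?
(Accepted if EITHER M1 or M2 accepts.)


M1: final=q1 accepted=True
M2: final=r1 accepted=False

Yes, union accepts


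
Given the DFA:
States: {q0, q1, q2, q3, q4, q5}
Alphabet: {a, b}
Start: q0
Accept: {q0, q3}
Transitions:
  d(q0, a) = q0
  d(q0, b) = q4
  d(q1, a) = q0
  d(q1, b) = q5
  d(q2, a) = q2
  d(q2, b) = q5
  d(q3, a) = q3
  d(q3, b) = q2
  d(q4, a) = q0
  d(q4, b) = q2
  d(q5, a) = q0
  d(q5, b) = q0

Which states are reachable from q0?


BFS from q0:
  layer 0: {q0}
  layer 1: {q4}
  layer 2: {q2}
  layer 3: {q5}

{q0, q2, q4, q5}


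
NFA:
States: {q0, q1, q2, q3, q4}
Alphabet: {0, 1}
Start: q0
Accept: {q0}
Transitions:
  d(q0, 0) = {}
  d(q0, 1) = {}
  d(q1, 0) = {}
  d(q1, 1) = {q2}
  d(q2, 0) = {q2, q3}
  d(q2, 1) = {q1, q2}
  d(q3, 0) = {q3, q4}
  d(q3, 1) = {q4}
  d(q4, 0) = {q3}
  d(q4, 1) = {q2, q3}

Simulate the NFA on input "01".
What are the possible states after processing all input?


Start: {q0}
  --0--> {}
  --1--> {}

{} (empty set, no valid transitions)


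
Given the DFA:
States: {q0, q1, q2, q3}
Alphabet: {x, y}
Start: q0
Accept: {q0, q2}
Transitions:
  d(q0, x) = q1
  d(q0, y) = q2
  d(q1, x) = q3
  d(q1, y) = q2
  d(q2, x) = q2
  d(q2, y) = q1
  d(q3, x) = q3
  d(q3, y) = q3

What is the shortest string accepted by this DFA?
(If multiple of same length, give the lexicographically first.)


BFS by string length (lex-first path to each state shown):
  len 0: q0<-""
Found accept state at length 0.

"" (empty string)


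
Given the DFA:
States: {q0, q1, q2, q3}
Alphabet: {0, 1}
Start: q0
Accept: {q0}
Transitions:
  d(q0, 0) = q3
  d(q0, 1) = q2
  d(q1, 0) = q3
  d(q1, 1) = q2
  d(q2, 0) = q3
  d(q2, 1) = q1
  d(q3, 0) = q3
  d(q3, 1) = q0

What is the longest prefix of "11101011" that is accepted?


Run the DFA, marking each prefix where the state is accepting:
  "" -> q0 [accept]
  "1" -> q2 [reject]
  "11" -> q1 [reject]
  "111" -> q2 [reject]
  "1110" -> q3 [reject]
  "11101" -> q0 [accept]
  "111010" -> q3 [reject]
  "1110101" -> q0 [accept]
  "11101011" -> q2 [reject]

"1110101"


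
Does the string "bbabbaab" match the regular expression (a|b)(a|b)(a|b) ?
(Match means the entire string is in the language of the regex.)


|string| = 8; first = 'b'; last = 'b'

No, "bbabbaab" does not match (a|b)(a|b)(a|b)


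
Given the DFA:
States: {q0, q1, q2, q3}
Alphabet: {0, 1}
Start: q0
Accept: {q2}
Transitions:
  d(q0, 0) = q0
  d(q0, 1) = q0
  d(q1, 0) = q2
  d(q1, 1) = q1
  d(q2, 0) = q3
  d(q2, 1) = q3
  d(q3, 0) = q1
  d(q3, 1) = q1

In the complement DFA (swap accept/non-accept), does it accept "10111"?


Trace: q0 -> q0 -> q0 -> q0 -> q0 -> q0
Final: q0
Original accept: {q2}
Complement: q0 is not in original accept

Yes, complement accepts (original rejects)


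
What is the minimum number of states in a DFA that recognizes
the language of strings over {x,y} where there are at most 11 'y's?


States: count = 0, 1, ..., 11 (all accepting; 12 states), plus a dead state for count > 11.
Total: 12 + 1 = 13.

13


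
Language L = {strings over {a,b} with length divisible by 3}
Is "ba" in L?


length = 2; 2 mod 3 = 2

No, "ba" is not in L


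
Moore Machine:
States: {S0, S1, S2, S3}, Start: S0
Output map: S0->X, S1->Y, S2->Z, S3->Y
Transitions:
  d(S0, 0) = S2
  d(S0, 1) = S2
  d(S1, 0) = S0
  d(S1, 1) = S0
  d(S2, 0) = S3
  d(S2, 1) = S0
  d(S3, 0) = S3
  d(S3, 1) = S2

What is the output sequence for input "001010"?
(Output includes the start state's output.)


Start: S0 (output X)
  --0--> S2 (output Z)
  --0--> S3 (output Y)
  --1--> S2 (output Z)
  --0--> S3 (output Y)
  --1--> S2 (output Z)
  --0--> S3 (output Y)

"XZYZYZY"


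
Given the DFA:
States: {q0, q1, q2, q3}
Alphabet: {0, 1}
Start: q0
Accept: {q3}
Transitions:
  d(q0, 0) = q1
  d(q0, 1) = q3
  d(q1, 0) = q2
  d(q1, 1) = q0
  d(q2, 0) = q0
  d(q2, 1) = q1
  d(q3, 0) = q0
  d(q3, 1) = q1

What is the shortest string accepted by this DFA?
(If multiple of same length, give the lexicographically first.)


BFS by string length (lex-first path to each state shown):
  len 0: q0<-""
  len 1: q1<-"0", q3<-"1"
Found accept state at length 1.

"1"


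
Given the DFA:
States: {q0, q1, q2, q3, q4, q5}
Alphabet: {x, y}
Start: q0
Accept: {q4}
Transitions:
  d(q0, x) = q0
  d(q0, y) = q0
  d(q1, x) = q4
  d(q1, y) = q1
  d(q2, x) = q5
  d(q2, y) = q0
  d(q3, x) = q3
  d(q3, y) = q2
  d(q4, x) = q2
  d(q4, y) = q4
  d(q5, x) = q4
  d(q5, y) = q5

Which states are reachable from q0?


BFS from q0:
  layer 0: {q0}

{q0}


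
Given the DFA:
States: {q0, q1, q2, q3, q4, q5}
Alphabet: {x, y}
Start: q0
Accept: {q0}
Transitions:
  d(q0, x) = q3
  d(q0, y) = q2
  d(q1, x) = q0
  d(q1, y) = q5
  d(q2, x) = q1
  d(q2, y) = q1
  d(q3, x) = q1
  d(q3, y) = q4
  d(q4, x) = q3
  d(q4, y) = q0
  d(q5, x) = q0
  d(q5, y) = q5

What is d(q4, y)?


Looking up transition d(q4, y)

q0


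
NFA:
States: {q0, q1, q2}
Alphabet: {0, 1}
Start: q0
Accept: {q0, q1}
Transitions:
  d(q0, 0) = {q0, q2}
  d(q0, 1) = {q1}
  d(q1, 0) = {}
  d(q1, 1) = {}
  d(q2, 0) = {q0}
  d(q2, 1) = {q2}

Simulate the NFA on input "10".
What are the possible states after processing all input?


Start: {q0}
  --1--> {q1}
  --0--> {}

{} (empty set, no valid transitions)


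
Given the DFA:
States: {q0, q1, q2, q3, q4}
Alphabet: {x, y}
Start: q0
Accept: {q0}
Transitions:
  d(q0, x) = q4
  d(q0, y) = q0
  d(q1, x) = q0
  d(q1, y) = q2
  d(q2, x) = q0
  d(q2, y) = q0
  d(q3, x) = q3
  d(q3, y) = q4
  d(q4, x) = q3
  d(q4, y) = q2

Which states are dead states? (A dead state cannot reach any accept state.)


Forward reachability from each state:
  q0 -> reaches accept state q0 (live)
  q1 -> reaches accept state q0 (live)
  q2 -> reaches accept state q0 (live)
  q3 -> reaches accept state q0 (live)
  q4 -> reaches accept state q0 (live)

None (all states can reach an accept state)


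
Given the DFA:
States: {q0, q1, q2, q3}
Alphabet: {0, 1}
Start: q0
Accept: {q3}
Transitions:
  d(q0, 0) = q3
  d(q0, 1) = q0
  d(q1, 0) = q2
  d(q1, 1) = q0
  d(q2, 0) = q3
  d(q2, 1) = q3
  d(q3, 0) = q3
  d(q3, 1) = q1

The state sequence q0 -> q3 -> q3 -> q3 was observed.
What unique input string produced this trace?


Trace back each transition to find the symbol:
  q0 --[0]--> q3
  q3 --[0]--> q3
  q3 --[0]--> q3

"000"


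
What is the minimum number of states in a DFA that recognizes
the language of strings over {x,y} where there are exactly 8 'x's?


States: count = 0, 1, ..., 8 (that's 9 states), plus a dead state for count > 8.
Total: 9 + 1 = 10. Accept = count-8 state.

10


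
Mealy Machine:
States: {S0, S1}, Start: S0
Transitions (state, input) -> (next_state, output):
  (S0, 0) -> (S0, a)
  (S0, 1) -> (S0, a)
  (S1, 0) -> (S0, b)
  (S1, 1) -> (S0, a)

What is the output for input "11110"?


Step-by-step:
  (S0, 1) -> (S0, a)
  (S0, 1) -> (S0, a)
  (S0, 1) -> (S0, a)
  (S0, 1) -> (S0, a)
  (S0, 0) -> (S0, a)

"aaaaa"


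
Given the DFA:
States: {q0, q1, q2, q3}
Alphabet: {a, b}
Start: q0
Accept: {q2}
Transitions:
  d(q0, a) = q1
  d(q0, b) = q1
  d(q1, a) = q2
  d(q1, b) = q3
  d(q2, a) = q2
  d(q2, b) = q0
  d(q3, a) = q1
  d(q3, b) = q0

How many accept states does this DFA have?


Accept states listed: {q2}
Counting: q2(1)

1


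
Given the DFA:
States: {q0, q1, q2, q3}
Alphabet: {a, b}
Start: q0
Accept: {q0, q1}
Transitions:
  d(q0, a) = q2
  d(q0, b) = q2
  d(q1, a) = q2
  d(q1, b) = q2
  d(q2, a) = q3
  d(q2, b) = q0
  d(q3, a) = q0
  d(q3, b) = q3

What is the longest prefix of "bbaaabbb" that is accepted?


Run the DFA, marking each prefix where the state is accepting:
  "" -> q0 [accept]
  "b" -> q2 [reject]
  "bb" -> q0 [accept]
  "bba" -> q2 [reject]
  "bbaa" -> q3 [reject]
  "bbaaa" -> q0 [accept]
  "bbaaab" -> q2 [reject]
  "bbaaabb" -> q0 [accept]
  "bbaaabbb" -> q2 [reject]

"bbaaabb"


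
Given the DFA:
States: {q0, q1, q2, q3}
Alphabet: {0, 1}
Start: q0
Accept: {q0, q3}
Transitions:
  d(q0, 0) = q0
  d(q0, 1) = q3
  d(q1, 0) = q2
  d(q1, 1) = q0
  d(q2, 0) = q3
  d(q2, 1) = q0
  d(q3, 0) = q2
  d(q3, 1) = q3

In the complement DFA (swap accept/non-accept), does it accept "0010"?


Trace: q0 -> q0 -> q0 -> q3 -> q2
Final: q2
Original accept: {q0, q3}
Complement: q2 is not in original accept

Yes, complement accepts (original rejects)


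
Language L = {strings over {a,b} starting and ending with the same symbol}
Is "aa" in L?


first = 'a', last = 'a'

Yes, "aa" is in L


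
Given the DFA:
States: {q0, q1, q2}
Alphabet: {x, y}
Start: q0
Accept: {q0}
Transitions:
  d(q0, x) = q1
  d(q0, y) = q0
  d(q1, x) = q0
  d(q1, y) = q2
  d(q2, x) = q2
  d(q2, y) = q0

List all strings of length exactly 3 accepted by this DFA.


All strings of length 3: 8 total
Accepted: 4

"xxy", "xyy", "yxx", "yyy"


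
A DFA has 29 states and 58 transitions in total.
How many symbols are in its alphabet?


Each state has exactly one transition per symbol.
|alphabet| = transitions / states = 58 / 29 = 2

2


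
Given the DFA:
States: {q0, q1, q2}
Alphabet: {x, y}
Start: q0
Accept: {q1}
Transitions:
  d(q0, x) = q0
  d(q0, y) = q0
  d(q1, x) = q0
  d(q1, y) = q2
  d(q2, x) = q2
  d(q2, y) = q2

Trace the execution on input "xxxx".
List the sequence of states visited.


Input: xxxx
d(q0, x) = q0
d(q0, x) = q0
d(q0, x) = q0
d(q0, x) = q0


q0 -> q0 -> q0 -> q0 -> q0


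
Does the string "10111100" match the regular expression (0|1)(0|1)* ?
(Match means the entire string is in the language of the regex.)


|string| = 8; first = '1'; last = '0'

Yes, "10111100" matches (0|1)(0|1)*


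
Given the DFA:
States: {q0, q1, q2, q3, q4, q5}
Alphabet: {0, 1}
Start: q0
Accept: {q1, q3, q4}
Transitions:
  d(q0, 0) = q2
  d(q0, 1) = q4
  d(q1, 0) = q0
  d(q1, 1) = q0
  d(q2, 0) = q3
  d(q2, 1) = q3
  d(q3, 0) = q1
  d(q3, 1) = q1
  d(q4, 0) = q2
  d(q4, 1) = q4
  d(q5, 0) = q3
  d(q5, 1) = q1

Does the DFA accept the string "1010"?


Trace: q0 -> q4 -> q2 -> q3 -> q1
Final state: q1
Accept states: {q1, q3, q4}

Yes, accepted (final state q1 is an accept state)


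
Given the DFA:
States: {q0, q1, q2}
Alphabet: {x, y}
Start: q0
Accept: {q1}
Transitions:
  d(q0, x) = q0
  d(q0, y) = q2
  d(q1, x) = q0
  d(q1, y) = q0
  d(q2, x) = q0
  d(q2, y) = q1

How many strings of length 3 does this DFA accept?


Enumerating all length-3 strings:
  "xxx" -> q0 [reject]
  "xxy" -> q2 [reject]
  "xyx" -> q0 [reject]
  "xyy" -> q1 [accept]
  "yxx" -> q0 [reject]
  "yxy" -> q2 [reject]
  "yyx" -> q0 [reject]
  "yyy" -> q0 [reject]

1 out of 8


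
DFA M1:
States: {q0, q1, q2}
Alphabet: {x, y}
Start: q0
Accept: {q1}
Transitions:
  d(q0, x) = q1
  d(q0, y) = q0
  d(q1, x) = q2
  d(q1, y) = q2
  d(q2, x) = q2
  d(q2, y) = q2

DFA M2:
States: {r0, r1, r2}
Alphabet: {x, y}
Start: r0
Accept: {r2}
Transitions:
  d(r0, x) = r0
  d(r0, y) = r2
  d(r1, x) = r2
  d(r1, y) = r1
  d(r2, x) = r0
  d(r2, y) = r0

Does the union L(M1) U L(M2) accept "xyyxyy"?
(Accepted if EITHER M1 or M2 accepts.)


M1: final=q2 accepted=False
M2: final=r0 accepted=False

No, union rejects (neither accepts)


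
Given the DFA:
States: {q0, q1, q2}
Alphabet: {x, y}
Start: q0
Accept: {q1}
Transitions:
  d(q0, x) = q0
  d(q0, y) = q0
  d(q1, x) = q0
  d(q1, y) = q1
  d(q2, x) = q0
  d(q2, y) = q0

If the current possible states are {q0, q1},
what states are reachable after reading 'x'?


Apply transition on 'x' from each current state:
  d(q0, x) = q0
  d(q1, x) = q0

{q0}


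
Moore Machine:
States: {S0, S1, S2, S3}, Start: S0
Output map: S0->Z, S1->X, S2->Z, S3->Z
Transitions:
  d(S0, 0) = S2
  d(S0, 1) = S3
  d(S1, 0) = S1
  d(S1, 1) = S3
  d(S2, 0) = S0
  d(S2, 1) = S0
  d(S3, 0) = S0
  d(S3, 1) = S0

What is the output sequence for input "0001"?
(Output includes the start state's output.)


Start: S0 (output Z)
  --0--> S2 (output Z)
  --0--> S0 (output Z)
  --0--> S2 (output Z)
  --1--> S0 (output Z)

"ZZZZZ"


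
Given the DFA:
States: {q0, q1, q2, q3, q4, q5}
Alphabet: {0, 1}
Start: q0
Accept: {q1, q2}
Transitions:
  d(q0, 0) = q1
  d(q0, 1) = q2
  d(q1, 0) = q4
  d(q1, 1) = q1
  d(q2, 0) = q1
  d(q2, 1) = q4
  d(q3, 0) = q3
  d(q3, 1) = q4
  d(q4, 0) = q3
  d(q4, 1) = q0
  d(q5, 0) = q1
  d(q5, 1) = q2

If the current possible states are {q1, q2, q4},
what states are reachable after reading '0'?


Apply transition on '0' from each current state:
  d(q1, 0) = q4
  d(q2, 0) = q1
  d(q4, 0) = q3

{q1, q3, q4}


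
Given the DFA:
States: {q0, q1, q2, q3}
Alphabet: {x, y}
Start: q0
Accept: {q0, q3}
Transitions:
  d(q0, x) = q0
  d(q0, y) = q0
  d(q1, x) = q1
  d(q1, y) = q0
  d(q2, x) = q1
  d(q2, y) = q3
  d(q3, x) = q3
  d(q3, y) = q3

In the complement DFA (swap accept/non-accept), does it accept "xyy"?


Trace: q0 -> q0 -> q0 -> q0
Final: q0
Original accept: {q0, q3}
Complement: q0 is in original accept

No, complement rejects (original accepts)


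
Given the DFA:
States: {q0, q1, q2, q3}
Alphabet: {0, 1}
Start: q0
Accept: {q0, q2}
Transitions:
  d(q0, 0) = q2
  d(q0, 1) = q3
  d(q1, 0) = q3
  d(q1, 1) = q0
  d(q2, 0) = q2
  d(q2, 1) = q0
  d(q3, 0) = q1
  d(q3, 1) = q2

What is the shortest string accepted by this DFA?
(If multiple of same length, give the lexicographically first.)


BFS by string length (lex-first path to each state shown):
  len 0: q0<-""
Found accept state at length 0.

"" (empty string)


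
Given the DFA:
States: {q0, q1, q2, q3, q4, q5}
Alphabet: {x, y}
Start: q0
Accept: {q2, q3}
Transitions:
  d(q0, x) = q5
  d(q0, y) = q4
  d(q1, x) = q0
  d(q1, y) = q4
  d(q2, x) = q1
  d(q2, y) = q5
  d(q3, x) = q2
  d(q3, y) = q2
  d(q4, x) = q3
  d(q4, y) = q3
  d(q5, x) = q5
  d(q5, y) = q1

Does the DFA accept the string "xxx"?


Trace: q0 -> q5 -> q5 -> q5
Final state: q5
Accept states: {q2, q3}

No, rejected (final state q5 is not an accept state)


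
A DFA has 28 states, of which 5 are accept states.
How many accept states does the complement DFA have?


Complement swaps accept and non-accept states.
28 - 5 = 23

23


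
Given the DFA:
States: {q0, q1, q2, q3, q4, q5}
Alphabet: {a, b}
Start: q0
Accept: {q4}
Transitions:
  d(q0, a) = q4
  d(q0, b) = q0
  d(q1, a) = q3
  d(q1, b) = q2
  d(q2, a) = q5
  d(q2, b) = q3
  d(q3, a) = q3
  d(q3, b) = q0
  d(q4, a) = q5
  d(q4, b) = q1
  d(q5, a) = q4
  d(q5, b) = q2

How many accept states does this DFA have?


Accept states listed: {q4}
Counting: q4(1)

1


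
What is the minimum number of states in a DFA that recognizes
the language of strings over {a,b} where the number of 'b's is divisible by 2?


States track (count of 'b') mod 2.
Need 2 states: one per remainder 0..1; accept = remainder 0.

2


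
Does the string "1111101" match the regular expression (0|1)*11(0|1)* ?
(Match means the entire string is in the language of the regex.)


|string| = 7; first = '1'; last = '1'

Yes, "1111101" matches (0|1)*11(0|1)*


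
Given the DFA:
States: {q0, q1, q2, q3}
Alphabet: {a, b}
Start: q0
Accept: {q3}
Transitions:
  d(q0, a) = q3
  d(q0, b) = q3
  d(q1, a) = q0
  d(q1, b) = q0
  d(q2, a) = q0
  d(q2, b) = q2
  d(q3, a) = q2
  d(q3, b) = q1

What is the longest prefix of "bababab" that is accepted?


Run the DFA, marking each prefix where the state is accepting:
  "" -> q0 [reject]
  "b" -> q3 [accept]
  "ba" -> q2 [reject]
  "bab" -> q2 [reject]
  "baba" -> q0 [reject]
  "babab" -> q3 [accept]
  "bababa" -> q2 [reject]
  "bababab" -> q2 [reject]

"babab"


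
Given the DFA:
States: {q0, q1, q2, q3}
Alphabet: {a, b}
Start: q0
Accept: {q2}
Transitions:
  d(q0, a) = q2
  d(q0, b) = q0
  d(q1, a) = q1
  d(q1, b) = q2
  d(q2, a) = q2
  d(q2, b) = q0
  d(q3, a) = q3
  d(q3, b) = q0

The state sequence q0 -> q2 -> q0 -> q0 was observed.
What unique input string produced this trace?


Trace back each transition to find the symbol:
  q0 --[a]--> q2
  q2 --[b]--> q0
  q0 --[b]--> q0

"abb"


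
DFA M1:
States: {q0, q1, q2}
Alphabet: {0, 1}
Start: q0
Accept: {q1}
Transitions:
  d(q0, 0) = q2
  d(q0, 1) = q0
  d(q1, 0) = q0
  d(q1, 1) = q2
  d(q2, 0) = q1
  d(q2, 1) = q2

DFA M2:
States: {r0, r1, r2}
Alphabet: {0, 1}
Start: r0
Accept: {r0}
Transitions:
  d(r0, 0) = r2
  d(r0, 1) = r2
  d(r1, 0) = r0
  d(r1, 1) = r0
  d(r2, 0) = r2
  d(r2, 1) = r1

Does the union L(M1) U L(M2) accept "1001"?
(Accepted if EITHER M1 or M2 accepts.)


M1: final=q2 accepted=False
M2: final=r1 accepted=False

No, union rejects (neither accepts)


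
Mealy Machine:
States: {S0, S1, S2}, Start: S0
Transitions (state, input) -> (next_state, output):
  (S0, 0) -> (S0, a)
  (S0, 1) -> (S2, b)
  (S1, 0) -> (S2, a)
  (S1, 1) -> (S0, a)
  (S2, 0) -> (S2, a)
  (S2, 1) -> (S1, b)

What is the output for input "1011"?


Step-by-step:
  (S0, 1) -> (S2, b)
  (S2, 0) -> (S2, a)
  (S2, 1) -> (S1, b)
  (S1, 1) -> (S0, a)

"baba"


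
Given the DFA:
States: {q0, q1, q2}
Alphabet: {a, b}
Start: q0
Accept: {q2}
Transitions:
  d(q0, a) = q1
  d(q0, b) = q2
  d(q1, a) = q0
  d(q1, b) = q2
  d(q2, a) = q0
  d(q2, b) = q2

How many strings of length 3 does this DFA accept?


Enumerating all length-3 strings:
  "aaa" -> q1 [reject]
  "aab" -> q2 [accept]
  "aba" -> q0 [reject]
  "abb" -> q2 [accept]
  "baa" -> q1 [reject]
  "bab" -> q2 [accept]
  "bba" -> q0 [reject]
  "bbb" -> q2 [accept]

4 out of 8


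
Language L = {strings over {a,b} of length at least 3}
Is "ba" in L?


length = 2

No, "ba" is not in L


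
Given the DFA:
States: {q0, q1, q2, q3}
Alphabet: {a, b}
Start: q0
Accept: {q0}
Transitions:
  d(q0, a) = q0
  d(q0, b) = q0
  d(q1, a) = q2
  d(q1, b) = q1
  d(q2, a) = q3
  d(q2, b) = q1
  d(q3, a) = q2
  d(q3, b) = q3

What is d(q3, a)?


Looking up transition d(q3, a)

q2


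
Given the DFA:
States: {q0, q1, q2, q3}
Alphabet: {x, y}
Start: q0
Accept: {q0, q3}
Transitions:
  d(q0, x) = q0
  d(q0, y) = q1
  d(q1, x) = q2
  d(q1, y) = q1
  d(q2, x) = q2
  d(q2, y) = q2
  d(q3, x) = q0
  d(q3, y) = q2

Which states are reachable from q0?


BFS from q0:
  layer 0: {q0}
  layer 1: {q1}
  layer 2: {q2}

{q0, q1, q2}


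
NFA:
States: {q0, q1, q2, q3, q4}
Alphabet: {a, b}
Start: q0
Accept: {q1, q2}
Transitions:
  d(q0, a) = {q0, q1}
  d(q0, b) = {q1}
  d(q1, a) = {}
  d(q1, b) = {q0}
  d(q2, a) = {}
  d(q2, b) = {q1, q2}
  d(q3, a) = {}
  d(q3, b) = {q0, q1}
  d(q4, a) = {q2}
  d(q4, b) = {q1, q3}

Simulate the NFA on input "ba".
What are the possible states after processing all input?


Start: {q0}
  --b--> {q1}
  --a--> {}

{} (empty set, no valid transitions)


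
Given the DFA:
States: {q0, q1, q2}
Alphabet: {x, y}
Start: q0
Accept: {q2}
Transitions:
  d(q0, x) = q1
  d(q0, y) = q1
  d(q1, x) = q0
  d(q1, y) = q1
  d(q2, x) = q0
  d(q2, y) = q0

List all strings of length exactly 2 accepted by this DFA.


All strings of length 2: 4 total
Accepted: 0

None


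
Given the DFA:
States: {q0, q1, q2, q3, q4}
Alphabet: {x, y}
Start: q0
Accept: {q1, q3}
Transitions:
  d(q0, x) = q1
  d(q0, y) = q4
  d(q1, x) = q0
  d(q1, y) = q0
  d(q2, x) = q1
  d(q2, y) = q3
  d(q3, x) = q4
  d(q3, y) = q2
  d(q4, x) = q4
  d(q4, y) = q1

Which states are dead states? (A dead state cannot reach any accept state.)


Forward reachability from each state:
  q0 -> reaches accept state q1 (live)
  q1 -> reaches accept state q1 (live)
  q2 -> reaches accept state q1 (live)
  q3 -> reaches accept state q1 (live)
  q4 -> reaches accept state q1 (live)

None (all states can reach an accept state)


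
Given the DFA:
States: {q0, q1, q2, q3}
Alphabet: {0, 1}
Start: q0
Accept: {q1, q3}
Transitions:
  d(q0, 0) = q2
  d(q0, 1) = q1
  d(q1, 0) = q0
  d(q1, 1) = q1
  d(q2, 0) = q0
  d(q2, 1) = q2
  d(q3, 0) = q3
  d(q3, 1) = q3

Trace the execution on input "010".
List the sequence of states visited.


Input: 010
d(q0, 0) = q2
d(q2, 1) = q2
d(q2, 0) = q0


q0 -> q2 -> q2 -> q0


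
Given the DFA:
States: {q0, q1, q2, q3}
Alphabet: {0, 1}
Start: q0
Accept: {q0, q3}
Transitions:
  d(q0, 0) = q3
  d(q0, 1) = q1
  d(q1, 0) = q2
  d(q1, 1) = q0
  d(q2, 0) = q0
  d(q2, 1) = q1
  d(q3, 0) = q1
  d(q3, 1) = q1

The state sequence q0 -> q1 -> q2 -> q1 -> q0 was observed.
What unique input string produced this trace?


Trace back each transition to find the symbol:
  q0 --[1]--> q1
  q1 --[0]--> q2
  q2 --[1]--> q1
  q1 --[1]--> q0

"1011"


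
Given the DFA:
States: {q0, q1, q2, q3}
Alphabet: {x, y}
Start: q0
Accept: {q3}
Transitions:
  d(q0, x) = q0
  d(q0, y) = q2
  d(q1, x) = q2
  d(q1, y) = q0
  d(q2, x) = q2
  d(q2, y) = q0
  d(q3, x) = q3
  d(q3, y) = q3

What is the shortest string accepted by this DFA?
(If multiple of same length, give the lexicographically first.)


BFS by string length (lex-first path to each state shown):
  len 0: q0<-""
  len 1: q0<-"x", q2<-"y"
  len 2: q0<-"xx", q2<-"xy"
  len 3: q0<-"xxx", q2<-"xxy"
  len 4: q0<-"xxxx", q2<-"xxxy"
  len 5: q0<-"xxxxx", q2<-"xxxxy"
  len 6: q0<-"xxxxxx", q2<-"xxxxxy"
  len 7: q0<-"xxxxxxx", q2<-"xxxxxxy"
  len 8: q0<-"xxxxxxxx", q2<-"xxxxxxxy"

No string accepted (empty language)


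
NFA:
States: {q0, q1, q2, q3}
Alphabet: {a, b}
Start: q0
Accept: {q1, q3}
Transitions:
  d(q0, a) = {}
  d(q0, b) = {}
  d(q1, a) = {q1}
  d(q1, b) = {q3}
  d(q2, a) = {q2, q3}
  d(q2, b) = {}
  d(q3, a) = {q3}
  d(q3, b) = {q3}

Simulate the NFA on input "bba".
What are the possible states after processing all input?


Start: {q0}
  --b--> {}
  --b--> {}
  --a--> {}

{} (empty set, no valid transitions)


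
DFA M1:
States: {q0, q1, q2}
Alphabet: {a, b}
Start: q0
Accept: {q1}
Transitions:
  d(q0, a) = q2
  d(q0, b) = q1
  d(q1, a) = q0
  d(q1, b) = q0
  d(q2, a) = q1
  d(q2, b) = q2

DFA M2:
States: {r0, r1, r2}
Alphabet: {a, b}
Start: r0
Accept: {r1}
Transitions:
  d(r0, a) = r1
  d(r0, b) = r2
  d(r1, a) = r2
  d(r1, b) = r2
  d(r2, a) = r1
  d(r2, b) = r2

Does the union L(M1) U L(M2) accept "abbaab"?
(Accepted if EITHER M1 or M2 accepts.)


M1: final=q1 accepted=True
M2: final=r2 accepted=False

Yes, union accepts


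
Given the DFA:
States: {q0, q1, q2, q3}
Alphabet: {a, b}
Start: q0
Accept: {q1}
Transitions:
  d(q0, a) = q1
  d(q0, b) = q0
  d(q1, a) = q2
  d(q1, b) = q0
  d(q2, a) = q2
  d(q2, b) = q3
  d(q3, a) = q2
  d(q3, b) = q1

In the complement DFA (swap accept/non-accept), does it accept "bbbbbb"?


Trace: q0 -> q0 -> q0 -> q0 -> q0 -> q0 -> q0
Final: q0
Original accept: {q1}
Complement: q0 is not in original accept

Yes, complement accepts (original rejects)


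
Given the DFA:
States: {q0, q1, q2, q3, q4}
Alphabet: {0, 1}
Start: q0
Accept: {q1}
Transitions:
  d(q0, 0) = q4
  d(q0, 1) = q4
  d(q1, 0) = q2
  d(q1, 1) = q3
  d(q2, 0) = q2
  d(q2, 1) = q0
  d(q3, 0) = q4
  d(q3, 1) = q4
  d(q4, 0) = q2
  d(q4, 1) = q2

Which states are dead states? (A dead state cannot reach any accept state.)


Forward reachability from each state:
  q0 -> reaches {q0, q2, q4}, no accept state (dead)
  q1 -> reaches accept state q1 (live)
  q2 -> reaches {q0, q2, q4}, no accept state (dead)
  q3 -> reaches {q0, q2, q3, q4}, no accept state (dead)
  q4 -> reaches {q0, q2, q4}, no accept state (dead)

{q0, q2, q3, q4}


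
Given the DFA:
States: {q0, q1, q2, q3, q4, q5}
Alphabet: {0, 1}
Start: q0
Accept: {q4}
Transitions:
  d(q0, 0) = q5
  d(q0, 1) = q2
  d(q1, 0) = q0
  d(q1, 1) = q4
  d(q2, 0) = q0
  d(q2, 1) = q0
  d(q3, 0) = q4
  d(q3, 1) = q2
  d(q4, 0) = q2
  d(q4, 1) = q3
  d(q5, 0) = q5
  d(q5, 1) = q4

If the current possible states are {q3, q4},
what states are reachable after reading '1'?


Apply transition on '1' from each current state:
  d(q3, 1) = q2
  d(q4, 1) = q3

{q2, q3}


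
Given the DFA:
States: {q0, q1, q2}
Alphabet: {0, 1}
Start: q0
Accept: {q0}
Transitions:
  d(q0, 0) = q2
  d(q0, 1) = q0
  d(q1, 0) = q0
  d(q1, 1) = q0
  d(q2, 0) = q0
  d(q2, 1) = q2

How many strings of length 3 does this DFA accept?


Enumerating all length-3 strings:
  "000" -> q2 [reject]
  "001" -> q0 [accept]
  "010" -> q0 [accept]
  "011" -> q2 [reject]
  "100" -> q0 [accept]
  "101" -> q2 [reject]
  "110" -> q2 [reject]
  "111" -> q0 [accept]

4 out of 8
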